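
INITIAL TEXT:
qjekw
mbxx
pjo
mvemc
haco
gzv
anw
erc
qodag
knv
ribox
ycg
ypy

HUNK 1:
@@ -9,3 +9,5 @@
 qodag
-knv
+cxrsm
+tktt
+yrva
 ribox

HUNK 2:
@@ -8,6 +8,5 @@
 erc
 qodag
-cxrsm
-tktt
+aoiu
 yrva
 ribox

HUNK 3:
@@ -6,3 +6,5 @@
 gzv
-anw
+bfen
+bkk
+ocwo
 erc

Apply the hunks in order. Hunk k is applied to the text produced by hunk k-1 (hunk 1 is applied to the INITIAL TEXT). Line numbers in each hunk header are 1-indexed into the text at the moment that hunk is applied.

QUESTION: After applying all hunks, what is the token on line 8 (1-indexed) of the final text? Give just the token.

Hunk 1: at line 9 remove [knv] add [cxrsm,tktt,yrva] -> 15 lines: qjekw mbxx pjo mvemc haco gzv anw erc qodag cxrsm tktt yrva ribox ycg ypy
Hunk 2: at line 8 remove [cxrsm,tktt] add [aoiu] -> 14 lines: qjekw mbxx pjo mvemc haco gzv anw erc qodag aoiu yrva ribox ycg ypy
Hunk 3: at line 6 remove [anw] add [bfen,bkk,ocwo] -> 16 lines: qjekw mbxx pjo mvemc haco gzv bfen bkk ocwo erc qodag aoiu yrva ribox ycg ypy
Final line 8: bkk

Answer: bkk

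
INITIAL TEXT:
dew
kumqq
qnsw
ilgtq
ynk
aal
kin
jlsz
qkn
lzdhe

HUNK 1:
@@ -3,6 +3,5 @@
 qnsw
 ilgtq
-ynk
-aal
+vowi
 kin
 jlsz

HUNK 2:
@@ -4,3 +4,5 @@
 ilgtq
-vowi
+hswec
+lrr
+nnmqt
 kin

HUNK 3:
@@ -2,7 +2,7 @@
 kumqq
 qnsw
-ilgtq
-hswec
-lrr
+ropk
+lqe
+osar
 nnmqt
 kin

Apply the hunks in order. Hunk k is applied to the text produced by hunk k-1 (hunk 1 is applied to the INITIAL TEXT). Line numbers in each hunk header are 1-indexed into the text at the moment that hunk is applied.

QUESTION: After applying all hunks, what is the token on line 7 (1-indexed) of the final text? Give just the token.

Hunk 1: at line 3 remove [ynk,aal] add [vowi] -> 9 lines: dew kumqq qnsw ilgtq vowi kin jlsz qkn lzdhe
Hunk 2: at line 4 remove [vowi] add [hswec,lrr,nnmqt] -> 11 lines: dew kumqq qnsw ilgtq hswec lrr nnmqt kin jlsz qkn lzdhe
Hunk 3: at line 2 remove [ilgtq,hswec,lrr] add [ropk,lqe,osar] -> 11 lines: dew kumqq qnsw ropk lqe osar nnmqt kin jlsz qkn lzdhe
Final line 7: nnmqt

Answer: nnmqt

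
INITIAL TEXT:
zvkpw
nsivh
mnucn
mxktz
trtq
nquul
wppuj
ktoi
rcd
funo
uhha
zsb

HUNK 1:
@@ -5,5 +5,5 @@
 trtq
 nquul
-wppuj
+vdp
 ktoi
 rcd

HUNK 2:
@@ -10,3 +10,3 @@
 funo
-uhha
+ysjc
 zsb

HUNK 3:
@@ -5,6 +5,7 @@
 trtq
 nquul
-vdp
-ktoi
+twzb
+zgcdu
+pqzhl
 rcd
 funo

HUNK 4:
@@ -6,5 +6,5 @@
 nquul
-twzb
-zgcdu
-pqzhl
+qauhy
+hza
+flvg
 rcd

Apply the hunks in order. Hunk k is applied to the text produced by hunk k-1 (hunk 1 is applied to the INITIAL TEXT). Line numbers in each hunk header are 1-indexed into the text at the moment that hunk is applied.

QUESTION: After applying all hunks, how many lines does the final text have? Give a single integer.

Hunk 1: at line 5 remove [wppuj] add [vdp] -> 12 lines: zvkpw nsivh mnucn mxktz trtq nquul vdp ktoi rcd funo uhha zsb
Hunk 2: at line 10 remove [uhha] add [ysjc] -> 12 lines: zvkpw nsivh mnucn mxktz trtq nquul vdp ktoi rcd funo ysjc zsb
Hunk 3: at line 5 remove [vdp,ktoi] add [twzb,zgcdu,pqzhl] -> 13 lines: zvkpw nsivh mnucn mxktz trtq nquul twzb zgcdu pqzhl rcd funo ysjc zsb
Hunk 4: at line 6 remove [twzb,zgcdu,pqzhl] add [qauhy,hza,flvg] -> 13 lines: zvkpw nsivh mnucn mxktz trtq nquul qauhy hza flvg rcd funo ysjc zsb
Final line count: 13

Answer: 13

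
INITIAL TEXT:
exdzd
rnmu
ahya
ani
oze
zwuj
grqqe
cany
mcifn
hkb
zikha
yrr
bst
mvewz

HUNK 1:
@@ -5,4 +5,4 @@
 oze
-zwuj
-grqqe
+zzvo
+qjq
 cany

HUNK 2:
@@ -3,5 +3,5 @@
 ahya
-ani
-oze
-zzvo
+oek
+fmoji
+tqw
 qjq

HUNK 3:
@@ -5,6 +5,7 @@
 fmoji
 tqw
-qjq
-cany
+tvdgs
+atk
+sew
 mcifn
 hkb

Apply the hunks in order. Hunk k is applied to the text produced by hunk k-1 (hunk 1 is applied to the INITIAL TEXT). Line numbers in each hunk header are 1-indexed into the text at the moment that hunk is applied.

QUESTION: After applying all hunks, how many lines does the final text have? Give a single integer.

Hunk 1: at line 5 remove [zwuj,grqqe] add [zzvo,qjq] -> 14 lines: exdzd rnmu ahya ani oze zzvo qjq cany mcifn hkb zikha yrr bst mvewz
Hunk 2: at line 3 remove [ani,oze,zzvo] add [oek,fmoji,tqw] -> 14 lines: exdzd rnmu ahya oek fmoji tqw qjq cany mcifn hkb zikha yrr bst mvewz
Hunk 3: at line 5 remove [qjq,cany] add [tvdgs,atk,sew] -> 15 lines: exdzd rnmu ahya oek fmoji tqw tvdgs atk sew mcifn hkb zikha yrr bst mvewz
Final line count: 15

Answer: 15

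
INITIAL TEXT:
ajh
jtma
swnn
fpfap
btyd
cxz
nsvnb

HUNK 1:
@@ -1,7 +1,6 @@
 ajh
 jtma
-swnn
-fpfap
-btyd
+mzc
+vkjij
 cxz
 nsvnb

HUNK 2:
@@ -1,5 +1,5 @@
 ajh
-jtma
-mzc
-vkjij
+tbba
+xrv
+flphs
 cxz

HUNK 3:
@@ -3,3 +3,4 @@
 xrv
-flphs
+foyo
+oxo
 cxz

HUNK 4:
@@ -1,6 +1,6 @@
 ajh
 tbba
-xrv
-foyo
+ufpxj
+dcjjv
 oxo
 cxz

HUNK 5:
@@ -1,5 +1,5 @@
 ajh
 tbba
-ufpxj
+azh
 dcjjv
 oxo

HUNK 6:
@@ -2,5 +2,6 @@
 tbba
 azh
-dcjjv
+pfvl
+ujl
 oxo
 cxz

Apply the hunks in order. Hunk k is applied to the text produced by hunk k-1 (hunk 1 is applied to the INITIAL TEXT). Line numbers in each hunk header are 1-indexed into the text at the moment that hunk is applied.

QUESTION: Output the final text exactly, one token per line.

Hunk 1: at line 1 remove [swnn,fpfap,btyd] add [mzc,vkjij] -> 6 lines: ajh jtma mzc vkjij cxz nsvnb
Hunk 2: at line 1 remove [jtma,mzc,vkjij] add [tbba,xrv,flphs] -> 6 lines: ajh tbba xrv flphs cxz nsvnb
Hunk 3: at line 3 remove [flphs] add [foyo,oxo] -> 7 lines: ajh tbba xrv foyo oxo cxz nsvnb
Hunk 4: at line 1 remove [xrv,foyo] add [ufpxj,dcjjv] -> 7 lines: ajh tbba ufpxj dcjjv oxo cxz nsvnb
Hunk 5: at line 1 remove [ufpxj] add [azh] -> 7 lines: ajh tbba azh dcjjv oxo cxz nsvnb
Hunk 6: at line 2 remove [dcjjv] add [pfvl,ujl] -> 8 lines: ajh tbba azh pfvl ujl oxo cxz nsvnb

Answer: ajh
tbba
azh
pfvl
ujl
oxo
cxz
nsvnb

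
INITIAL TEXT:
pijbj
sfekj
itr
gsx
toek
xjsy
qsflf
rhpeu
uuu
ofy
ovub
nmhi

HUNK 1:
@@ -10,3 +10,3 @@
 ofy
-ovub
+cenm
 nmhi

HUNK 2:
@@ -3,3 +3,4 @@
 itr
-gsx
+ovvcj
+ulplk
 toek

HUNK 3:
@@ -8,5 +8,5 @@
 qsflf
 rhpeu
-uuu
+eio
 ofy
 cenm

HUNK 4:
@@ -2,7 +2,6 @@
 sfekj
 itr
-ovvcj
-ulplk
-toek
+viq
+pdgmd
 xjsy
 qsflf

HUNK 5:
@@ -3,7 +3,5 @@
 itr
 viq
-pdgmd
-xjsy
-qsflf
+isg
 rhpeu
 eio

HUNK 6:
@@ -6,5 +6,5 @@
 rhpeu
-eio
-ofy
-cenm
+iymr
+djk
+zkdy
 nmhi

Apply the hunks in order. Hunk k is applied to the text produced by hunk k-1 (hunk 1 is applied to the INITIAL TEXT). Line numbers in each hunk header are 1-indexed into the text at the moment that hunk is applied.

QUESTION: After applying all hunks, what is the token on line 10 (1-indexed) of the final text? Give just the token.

Answer: nmhi

Derivation:
Hunk 1: at line 10 remove [ovub] add [cenm] -> 12 lines: pijbj sfekj itr gsx toek xjsy qsflf rhpeu uuu ofy cenm nmhi
Hunk 2: at line 3 remove [gsx] add [ovvcj,ulplk] -> 13 lines: pijbj sfekj itr ovvcj ulplk toek xjsy qsflf rhpeu uuu ofy cenm nmhi
Hunk 3: at line 8 remove [uuu] add [eio] -> 13 lines: pijbj sfekj itr ovvcj ulplk toek xjsy qsflf rhpeu eio ofy cenm nmhi
Hunk 4: at line 2 remove [ovvcj,ulplk,toek] add [viq,pdgmd] -> 12 lines: pijbj sfekj itr viq pdgmd xjsy qsflf rhpeu eio ofy cenm nmhi
Hunk 5: at line 3 remove [pdgmd,xjsy,qsflf] add [isg] -> 10 lines: pijbj sfekj itr viq isg rhpeu eio ofy cenm nmhi
Hunk 6: at line 6 remove [eio,ofy,cenm] add [iymr,djk,zkdy] -> 10 lines: pijbj sfekj itr viq isg rhpeu iymr djk zkdy nmhi
Final line 10: nmhi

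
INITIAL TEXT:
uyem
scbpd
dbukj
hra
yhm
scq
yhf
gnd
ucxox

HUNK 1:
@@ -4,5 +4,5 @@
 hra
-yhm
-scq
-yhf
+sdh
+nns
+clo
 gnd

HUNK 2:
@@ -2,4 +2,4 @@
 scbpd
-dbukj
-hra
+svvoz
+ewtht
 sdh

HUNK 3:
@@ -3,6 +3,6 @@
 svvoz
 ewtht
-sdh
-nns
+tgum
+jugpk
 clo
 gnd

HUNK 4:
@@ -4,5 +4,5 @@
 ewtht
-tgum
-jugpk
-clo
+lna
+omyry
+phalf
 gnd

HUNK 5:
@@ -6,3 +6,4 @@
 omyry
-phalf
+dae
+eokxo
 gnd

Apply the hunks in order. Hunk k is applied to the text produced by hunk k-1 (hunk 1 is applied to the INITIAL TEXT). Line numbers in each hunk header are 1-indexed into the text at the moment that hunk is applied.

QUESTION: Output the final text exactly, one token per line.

Hunk 1: at line 4 remove [yhm,scq,yhf] add [sdh,nns,clo] -> 9 lines: uyem scbpd dbukj hra sdh nns clo gnd ucxox
Hunk 2: at line 2 remove [dbukj,hra] add [svvoz,ewtht] -> 9 lines: uyem scbpd svvoz ewtht sdh nns clo gnd ucxox
Hunk 3: at line 3 remove [sdh,nns] add [tgum,jugpk] -> 9 lines: uyem scbpd svvoz ewtht tgum jugpk clo gnd ucxox
Hunk 4: at line 4 remove [tgum,jugpk,clo] add [lna,omyry,phalf] -> 9 lines: uyem scbpd svvoz ewtht lna omyry phalf gnd ucxox
Hunk 5: at line 6 remove [phalf] add [dae,eokxo] -> 10 lines: uyem scbpd svvoz ewtht lna omyry dae eokxo gnd ucxox

Answer: uyem
scbpd
svvoz
ewtht
lna
omyry
dae
eokxo
gnd
ucxox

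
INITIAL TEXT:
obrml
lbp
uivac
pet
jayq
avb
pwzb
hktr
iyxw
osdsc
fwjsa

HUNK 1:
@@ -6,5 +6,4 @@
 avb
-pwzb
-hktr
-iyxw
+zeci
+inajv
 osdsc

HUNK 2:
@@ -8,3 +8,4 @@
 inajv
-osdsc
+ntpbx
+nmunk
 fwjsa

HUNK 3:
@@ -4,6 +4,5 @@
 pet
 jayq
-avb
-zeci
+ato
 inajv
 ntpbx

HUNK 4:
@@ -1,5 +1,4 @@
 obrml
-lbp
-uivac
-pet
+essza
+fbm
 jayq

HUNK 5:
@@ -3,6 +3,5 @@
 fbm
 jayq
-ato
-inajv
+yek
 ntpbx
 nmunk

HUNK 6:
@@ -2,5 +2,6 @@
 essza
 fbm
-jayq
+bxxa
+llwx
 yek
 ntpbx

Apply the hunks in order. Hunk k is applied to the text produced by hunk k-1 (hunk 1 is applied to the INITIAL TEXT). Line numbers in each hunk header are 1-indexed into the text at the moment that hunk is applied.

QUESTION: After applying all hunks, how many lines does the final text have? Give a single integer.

Hunk 1: at line 6 remove [pwzb,hktr,iyxw] add [zeci,inajv] -> 10 lines: obrml lbp uivac pet jayq avb zeci inajv osdsc fwjsa
Hunk 2: at line 8 remove [osdsc] add [ntpbx,nmunk] -> 11 lines: obrml lbp uivac pet jayq avb zeci inajv ntpbx nmunk fwjsa
Hunk 3: at line 4 remove [avb,zeci] add [ato] -> 10 lines: obrml lbp uivac pet jayq ato inajv ntpbx nmunk fwjsa
Hunk 4: at line 1 remove [lbp,uivac,pet] add [essza,fbm] -> 9 lines: obrml essza fbm jayq ato inajv ntpbx nmunk fwjsa
Hunk 5: at line 3 remove [ato,inajv] add [yek] -> 8 lines: obrml essza fbm jayq yek ntpbx nmunk fwjsa
Hunk 6: at line 2 remove [jayq] add [bxxa,llwx] -> 9 lines: obrml essza fbm bxxa llwx yek ntpbx nmunk fwjsa
Final line count: 9

Answer: 9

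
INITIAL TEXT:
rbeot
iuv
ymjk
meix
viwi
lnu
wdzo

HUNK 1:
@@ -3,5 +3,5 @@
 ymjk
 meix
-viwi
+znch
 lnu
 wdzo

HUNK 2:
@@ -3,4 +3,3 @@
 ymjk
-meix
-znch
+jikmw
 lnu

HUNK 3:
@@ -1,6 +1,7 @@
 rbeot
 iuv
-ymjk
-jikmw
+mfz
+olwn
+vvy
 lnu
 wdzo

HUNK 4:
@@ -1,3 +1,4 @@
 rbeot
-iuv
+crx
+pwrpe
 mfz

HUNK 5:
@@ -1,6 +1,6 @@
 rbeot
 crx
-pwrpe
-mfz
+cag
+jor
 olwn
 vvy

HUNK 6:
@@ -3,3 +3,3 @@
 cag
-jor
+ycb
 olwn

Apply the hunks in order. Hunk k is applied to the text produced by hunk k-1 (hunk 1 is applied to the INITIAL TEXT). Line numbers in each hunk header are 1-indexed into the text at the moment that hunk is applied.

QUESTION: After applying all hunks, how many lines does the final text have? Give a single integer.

Answer: 8

Derivation:
Hunk 1: at line 3 remove [viwi] add [znch] -> 7 lines: rbeot iuv ymjk meix znch lnu wdzo
Hunk 2: at line 3 remove [meix,znch] add [jikmw] -> 6 lines: rbeot iuv ymjk jikmw lnu wdzo
Hunk 3: at line 1 remove [ymjk,jikmw] add [mfz,olwn,vvy] -> 7 lines: rbeot iuv mfz olwn vvy lnu wdzo
Hunk 4: at line 1 remove [iuv] add [crx,pwrpe] -> 8 lines: rbeot crx pwrpe mfz olwn vvy lnu wdzo
Hunk 5: at line 1 remove [pwrpe,mfz] add [cag,jor] -> 8 lines: rbeot crx cag jor olwn vvy lnu wdzo
Hunk 6: at line 3 remove [jor] add [ycb] -> 8 lines: rbeot crx cag ycb olwn vvy lnu wdzo
Final line count: 8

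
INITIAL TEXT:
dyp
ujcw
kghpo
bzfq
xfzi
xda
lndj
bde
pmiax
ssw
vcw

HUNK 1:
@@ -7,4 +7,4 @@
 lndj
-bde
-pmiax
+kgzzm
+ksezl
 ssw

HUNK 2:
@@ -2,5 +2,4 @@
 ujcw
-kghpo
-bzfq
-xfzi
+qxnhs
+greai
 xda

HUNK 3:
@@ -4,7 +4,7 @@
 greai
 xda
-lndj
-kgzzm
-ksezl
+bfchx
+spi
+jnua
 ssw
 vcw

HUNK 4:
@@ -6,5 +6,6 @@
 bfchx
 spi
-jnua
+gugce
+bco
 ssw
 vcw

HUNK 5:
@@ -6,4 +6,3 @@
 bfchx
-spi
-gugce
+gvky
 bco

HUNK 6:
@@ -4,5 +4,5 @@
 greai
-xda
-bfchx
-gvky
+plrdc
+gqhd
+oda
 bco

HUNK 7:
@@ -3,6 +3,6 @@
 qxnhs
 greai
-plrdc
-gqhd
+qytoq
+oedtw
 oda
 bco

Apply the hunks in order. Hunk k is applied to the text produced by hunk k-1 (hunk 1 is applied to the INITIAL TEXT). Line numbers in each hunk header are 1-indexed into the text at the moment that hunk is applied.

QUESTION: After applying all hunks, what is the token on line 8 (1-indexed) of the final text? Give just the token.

Hunk 1: at line 7 remove [bde,pmiax] add [kgzzm,ksezl] -> 11 lines: dyp ujcw kghpo bzfq xfzi xda lndj kgzzm ksezl ssw vcw
Hunk 2: at line 2 remove [kghpo,bzfq,xfzi] add [qxnhs,greai] -> 10 lines: dyp ujcw qxnhs greai xda lndj kgzzm ksezl ssw vcw
Hunk 3: at line 4 remove [lndj,kgzzm,ksezl] add [bfchx,spi,jnua] -> 10 lines: dyp ujcw qxnhs greai xda bfchx spi jnua ssw vcw
Hunk 4: at line 6 remove [jnua] add [gugce,bco] -> 11 lines: dyp ujcw qxnhs greai xda bfchx spi gugce bco ssw vcw
Hunk 5: at line 6 remove [spi,gugce] add [gvky] -> 10 lines: dyp ujcw qxnhs greai xda bfchx gvky bco ssw vcw
Hunk 6: at line 4 remove [xda,bfchx,gvky] add [plrdc,gqhd,oda] -> 10 lines: dyp ujcw qxnhs greai plrdc gqhd oda bco ssw vcw
Hunk 7: at line 3 remove [plrdc,gqhd] add [qytoq,oedtw] -> 10 lines: dyp ujcw qxnhs greai qytoq oedtw oda bco ssw vcw
Final line 8: bco

Answer: bco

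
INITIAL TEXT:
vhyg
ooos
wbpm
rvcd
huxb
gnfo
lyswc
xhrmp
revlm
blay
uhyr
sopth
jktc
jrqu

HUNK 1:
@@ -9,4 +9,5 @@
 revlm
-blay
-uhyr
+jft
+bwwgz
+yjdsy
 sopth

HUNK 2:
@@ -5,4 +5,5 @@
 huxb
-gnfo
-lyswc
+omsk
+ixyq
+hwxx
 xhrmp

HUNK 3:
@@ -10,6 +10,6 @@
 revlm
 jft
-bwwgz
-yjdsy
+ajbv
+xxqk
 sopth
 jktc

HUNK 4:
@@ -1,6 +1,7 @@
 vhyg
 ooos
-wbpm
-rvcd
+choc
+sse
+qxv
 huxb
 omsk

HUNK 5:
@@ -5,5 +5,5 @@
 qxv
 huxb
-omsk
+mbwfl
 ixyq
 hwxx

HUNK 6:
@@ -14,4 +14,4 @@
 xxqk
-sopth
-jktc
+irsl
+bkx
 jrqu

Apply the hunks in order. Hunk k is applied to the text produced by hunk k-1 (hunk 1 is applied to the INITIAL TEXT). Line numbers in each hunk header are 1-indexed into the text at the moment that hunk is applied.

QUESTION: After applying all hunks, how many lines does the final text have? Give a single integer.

Answer: 17

Derivation:
Hunk 1: at line 9 remove [blay,uhyr] add [jft,bwwgz,yjdsy] -> 15 lines: vhyg ooos wbpm rvcd huxb gnfo lyswc xhrmp revlm jft bwwgz yjdsy sopth jktc jrqu
Hunk 2: at line 5 remove [gnfo,lyswc] add [omsk,ixyq,hwxx] -> 16 lines: vhyg ooos wbpm rvcd huxb omsk ixyq hwxx xhrmp revlm jft bwwgz yjdsy sopth jktc jrqu
Hunk 3: at line 10 remove [bwwgz,yjdsy] add [ajbv,xxqk] -> 16 lines: vhyg ooos wbpm rvcd huxb omsk ixyq hwxx xhrmp revlm jft ajbv xxqk sopth jktc jrqu
Hunk 4: at line 1 remove [wbpm,rvcd] add [choc,sse,qxv] -> 17 lines: vhyg ooos choc sse qxv huxb omsk ixyq hwxx xhrmp revlm jft ajbv xxqk sopth jktc jrqu
Hunk 5: at line 5 remove [omsk] add [mbwfl] -> 17 lines: vhyg ooos choc sse qxv huxb mbwfl ixyq hwxx xhrmp revlm jft ajbv xxqk sopth jktc jrqu
Hunk 6: at line 14 remove [sopth,jktc] add [irsl,bkx] -> 17 lines: vhyg ooos choc sse qxv huxb mbwfl ixyq hwxx xhrmp revlm jft ajbv xxqk irsl bkx jrqu
Final line count: 17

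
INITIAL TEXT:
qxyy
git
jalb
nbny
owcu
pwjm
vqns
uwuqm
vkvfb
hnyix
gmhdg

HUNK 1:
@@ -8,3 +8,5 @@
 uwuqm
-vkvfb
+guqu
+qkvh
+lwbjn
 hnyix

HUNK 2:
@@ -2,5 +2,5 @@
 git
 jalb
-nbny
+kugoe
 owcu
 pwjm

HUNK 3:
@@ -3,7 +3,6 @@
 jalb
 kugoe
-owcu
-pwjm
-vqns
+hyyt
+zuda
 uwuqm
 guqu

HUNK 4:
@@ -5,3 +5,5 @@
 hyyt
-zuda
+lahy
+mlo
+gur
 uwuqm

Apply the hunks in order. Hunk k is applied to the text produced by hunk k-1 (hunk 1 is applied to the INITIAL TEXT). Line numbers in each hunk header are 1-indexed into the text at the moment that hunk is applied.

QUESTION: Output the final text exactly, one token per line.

Hunk 1: at line 8 remove [vkvfb] add [guqu,qkvh,lwbjn] -> 13 lines: qxyy git jalb nbny owcu pwjm vqns uwuqm guqu qkvh lwbjn hnyix gmhdg
Hunk 2: at line 2 remove [nbny] add [kugoe] -> 13 lines: qxyy git jalb kugoe owcu pwjm vqns uwuqm guqu qkvh lwbjn hnyix gmhdg
Hunk 3: at line 3 remove [owcu,pwjm,vqns] add [hyyt,zuda] -> 12 lines: qxyy git jalb kugoe hyyt zuda uwuqm guqu qkvh lwbjn hnyix gmhdg
Hunk 4: at line 5 remove [zuda] add [lahy,mlo,gur] -> 14 lines: qxyy git jalb kugoe hyyt lahy mlo gur uwuqm guqu qkvh lwbjn hnyix gmhdg

Answer: qxyy
git
jalb
kugoe
hyyt
lahy
mlo
gur
uwuqm
guqu
qkvh
lwbjn
hnyix
gmhdg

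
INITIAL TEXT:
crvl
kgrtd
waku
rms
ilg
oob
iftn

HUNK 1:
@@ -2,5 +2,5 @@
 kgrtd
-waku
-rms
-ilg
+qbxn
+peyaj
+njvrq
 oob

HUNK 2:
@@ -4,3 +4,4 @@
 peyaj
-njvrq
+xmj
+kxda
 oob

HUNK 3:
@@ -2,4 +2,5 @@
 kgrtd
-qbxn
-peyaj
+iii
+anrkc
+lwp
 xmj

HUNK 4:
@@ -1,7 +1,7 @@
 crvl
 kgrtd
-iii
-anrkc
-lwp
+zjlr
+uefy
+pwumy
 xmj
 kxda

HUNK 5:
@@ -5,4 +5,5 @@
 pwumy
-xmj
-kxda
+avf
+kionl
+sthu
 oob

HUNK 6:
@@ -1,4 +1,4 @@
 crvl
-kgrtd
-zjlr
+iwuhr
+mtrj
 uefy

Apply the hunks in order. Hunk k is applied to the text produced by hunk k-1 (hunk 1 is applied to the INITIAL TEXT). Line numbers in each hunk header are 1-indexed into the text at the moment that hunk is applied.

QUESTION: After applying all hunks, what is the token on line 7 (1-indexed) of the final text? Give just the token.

Hunk 1: at line 2 remove [waku,rms,ilg] add [qbxn,peyaj,njvrq] -> 7 lines: crvl kgrtd qbxn peyaj njvrq oob iftn
Hunk 2: at line 4 remove [njvrq] add [xmj,kxda] -> 8 lines: crvl kgrtd qbxn peyaj xmj kxda oob iftn
Hunk 3: at line 2 remove [qbxn,peyaj] add [iii,anrkc,lwp] -> 9 lines: crvl kgrtd iii anrkc lwp xmj kxda oob iftn
Hunk 4: at line 1 remove [iii,anrkc,lwp] add [zjlr,uefy,pwumy] -> 9 lines: crvl kgrtd zjlr uefy pwumy xmj kxda oob iftn
Hunk 5: at line 5 remove [xmj,kxda] add [avf,kionl,sthu] -> 10 lines: crvl kgrtd zjlr uefy pwumy avf kionl sthu oob iftn
Hunk 6: at line 1 remove [kgrtd,zjlr] add [iwuhr,mtrj] -> 10 lines: crvl iwuhr mtrj uefy pwumy avf kionl sthu oob iftn
Final line 7: kionl

Answer: kionl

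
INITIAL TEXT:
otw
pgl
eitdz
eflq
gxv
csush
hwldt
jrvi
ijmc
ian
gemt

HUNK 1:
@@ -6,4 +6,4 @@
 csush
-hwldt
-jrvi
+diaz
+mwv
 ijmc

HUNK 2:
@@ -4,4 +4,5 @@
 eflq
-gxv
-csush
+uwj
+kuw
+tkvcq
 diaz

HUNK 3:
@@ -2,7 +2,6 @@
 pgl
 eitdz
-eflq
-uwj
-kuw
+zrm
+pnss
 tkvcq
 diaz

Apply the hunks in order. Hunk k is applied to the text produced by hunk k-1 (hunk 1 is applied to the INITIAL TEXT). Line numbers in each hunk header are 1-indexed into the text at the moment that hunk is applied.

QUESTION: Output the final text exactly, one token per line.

Answer: otw
pgl
eitdz
zrm
pnss
tkvcq
diaz
mwv
ijmc
ian
gemt

Derivation:
Hunk 1: at line 6 remove [hwldt,jrvi] add [diaz,mwv] -> 11 lines: otw pgl eitdz eflq gxv csush diaz mwv ijmc ian gemt
Hunk 2: at line 4 remove [gxv,csush] add [uwj,kuw,tkvcq] -> 12 lines: otw pgl eitdz eflq uwj kuw tkvcq diaz mwv ijmc ian gemt
Hunk 3: at line 2 remove [eflq,uwj,kuw] add [zrm,pnss] -> 11 lines: otw pgl eitdz zrm pnss tkvcq diaz mwv ijmc ian gemt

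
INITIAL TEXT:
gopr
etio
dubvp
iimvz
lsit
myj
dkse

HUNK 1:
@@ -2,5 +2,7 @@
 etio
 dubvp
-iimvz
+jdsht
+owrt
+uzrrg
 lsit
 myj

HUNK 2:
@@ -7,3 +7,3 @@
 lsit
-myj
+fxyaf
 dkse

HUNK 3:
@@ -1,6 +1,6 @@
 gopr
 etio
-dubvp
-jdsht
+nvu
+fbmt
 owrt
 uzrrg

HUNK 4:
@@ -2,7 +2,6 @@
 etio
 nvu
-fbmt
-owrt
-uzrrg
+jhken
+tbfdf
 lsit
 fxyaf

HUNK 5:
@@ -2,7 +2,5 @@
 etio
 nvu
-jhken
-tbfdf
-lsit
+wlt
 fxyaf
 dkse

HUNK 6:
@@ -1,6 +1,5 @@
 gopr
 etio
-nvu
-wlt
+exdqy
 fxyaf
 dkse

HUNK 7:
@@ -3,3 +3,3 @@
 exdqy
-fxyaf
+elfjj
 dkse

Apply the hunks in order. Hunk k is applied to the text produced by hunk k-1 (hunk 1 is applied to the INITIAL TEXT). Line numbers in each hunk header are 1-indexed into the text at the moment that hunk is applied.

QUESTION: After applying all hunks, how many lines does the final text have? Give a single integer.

Answer: 5

Derivation:
Hunk 1: at line 2 remove [iimvz] add [jdsht,owrt,uzrrg] -> 9 lines: gopr etio dubvp jdsht owrt uzrrg lsit myj dkse
Hunk 2: at line 7 remove [myj] add [fxyaf] -> 9 lines: gopr etio dubvp jdsht owrt uzrrg lsit fxyaf dkse
Hunk 3: at line 1 remove [dubvp,jdsht] add [nvu,fbmt] -> 9 lines: gopr etio nvu fbmt owrt uzrrg lsit fxyaf dkse
Hunk 4: at line 2 remove [fbmt,owrt,uzrrg] add [jhken,tbfdf] -> 8 lines: gopr etio nvu jhken tbfdf lsit fxyaf dkse
Hunk 5: at line 2 remove [jhken,tbfdf,lsit] add [wlt] -> 6 lines: gopr etio nvu wlt fxyaf dkse
Hunk 6: at line 1 remove [nvu,wlt] add [exdqy] -> 5 lines: gopr etio exdqy fxyaf dkse
Hunk 7: at line 3 remove [fxyaf] add [elfjj] -> 5 lines: gopr etio exdqy elfjj dkse
Final line count: 5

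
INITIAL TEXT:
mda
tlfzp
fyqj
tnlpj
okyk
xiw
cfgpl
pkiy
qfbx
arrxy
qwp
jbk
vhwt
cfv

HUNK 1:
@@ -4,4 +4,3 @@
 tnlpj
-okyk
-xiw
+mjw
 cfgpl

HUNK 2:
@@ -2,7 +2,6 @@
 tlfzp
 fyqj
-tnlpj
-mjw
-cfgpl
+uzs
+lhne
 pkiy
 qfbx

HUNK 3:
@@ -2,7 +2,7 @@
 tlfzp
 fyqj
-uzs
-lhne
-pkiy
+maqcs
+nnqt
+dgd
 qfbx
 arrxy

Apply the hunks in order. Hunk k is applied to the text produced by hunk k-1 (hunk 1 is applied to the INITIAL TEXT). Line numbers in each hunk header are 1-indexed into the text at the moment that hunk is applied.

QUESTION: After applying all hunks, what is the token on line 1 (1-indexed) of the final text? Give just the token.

Hunk 1: at line 4 remove [okyk,xiw] add [mjw] -> 13 lines: mda tlfzp fyqj tnlpj mjw cfgpl pkiy qfbx arrxy qwp jbk vhwt cfv
Hunk 2: at line 2 remove [tnlpj,mjw,cfgpl] add [uzs,lhne] -> 12 lines: mda tlfzp fyqj uzs lhne pkiy qfbx arrxy qwp jbk vhwt cfv
Hunk 3: at line 2 remove [uzs,lhne,pkiy] add [maqcs,nnqt,dgd] -> 12 lines: mda tlfzp fyqj maqcs nnqt dgd qfbx arrxy qwp jbk vhwt cfv
Final line 1: mda

Answer: mda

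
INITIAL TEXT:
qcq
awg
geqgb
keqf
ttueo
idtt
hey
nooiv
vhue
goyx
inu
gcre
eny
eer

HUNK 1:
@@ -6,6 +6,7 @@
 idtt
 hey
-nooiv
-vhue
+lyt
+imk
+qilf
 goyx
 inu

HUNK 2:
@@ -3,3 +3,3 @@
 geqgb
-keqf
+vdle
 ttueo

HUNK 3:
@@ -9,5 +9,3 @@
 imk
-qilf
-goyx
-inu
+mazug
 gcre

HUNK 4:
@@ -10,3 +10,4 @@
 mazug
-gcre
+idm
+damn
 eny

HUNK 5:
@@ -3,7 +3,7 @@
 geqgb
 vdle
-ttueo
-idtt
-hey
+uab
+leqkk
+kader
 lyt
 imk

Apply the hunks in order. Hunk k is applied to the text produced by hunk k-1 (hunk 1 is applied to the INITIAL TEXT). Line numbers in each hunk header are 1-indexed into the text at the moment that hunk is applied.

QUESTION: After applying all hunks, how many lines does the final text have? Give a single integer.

Hunk 1: at line 6 remove [nooiv,vhue] add [lyt,imk,qilf] -> 15 lines: qcq awg geqgb keqf ttueo idtt hey lyt imk qilf goyx inu gcre eny eer
Hunk 2: at line 3 remove [keqf] add [vdle] -> 15 lines: qcq awg geqgb vdle ttueo idtt hey lyt imk qilf goyx inu gcre eny eer
Hunk 3: at line 9 remove [qilf,goyx,inu] add [mazug] -> 13 lines: qcq awg geqgb vdle ttueo idtt hey lyt imk mazug gcre eny eer
Hunk 4: at line 10 remove [gcre] add [idm,damn] -> 14 lines: qcq awg geqgb vdle ttueo idtt hey lyt imk mazug idm damn eny eer
Hunk 5: at line 3 remove [ttueo,idtt,hey] add [uab,leqkk,kader] -> 14 lines: qcq awg geqgb vdle uab leqkk kader lyt imk mazug idm damn eny eer
Final line count: 14

Answer: 14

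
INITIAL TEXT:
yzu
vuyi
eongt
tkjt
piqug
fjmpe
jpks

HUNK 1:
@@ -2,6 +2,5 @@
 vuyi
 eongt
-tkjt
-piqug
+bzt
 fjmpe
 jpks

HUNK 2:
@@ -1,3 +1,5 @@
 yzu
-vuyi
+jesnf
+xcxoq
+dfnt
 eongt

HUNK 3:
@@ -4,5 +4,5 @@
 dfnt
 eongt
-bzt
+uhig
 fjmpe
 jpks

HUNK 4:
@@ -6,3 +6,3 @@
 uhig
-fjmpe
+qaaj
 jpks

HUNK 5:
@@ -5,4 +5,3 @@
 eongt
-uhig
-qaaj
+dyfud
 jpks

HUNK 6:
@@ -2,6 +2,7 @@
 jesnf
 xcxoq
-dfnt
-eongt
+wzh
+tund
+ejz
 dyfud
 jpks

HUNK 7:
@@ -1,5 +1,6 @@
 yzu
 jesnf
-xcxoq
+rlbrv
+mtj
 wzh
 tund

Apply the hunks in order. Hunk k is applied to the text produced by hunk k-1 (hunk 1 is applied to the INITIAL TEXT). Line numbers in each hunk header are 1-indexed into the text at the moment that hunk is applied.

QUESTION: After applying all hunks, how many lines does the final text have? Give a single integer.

Hunk 1: at line 2 remove [tkjt,piqug] add [bzt] -> 6 lines: yzu vuyi eongt bzt fjmpe jpks
Hunk 2: at line 1 remove [vuyi] add [jesnf,xcxoq,dfnt] -> 8 lines: yzu jesnf xcxoq dfnt eongt bzt fjmpe jpks
Hunk 3: at line 4 remove [bzt] add [uhig] -> 8 lines: yzu jesnf xcxoq dfnt eongt uhig fjmpe jpks
Hunk 4: at line 6 remove [fjmpe] add [qaaj] -> 8 lines: yzu jesnf xcxoq dfnt eongt uhig qaaj jpks
Hunk 5: at line 5 remove [uhig,qaaj] add [dyfud] -> 7 lines: yzu jesnf xcxoq dfnt eongt dyfud jpks
Hunk 6: at line 2 remove [dfnt,eongt] add [wzh,tund,ejz] -> 8 lines: yzu jesnf xcxoq wzh tund ejz dyfud jpks
Hunk 7: at line 1 remove [xcxoq] add [rlbrv,mtj] -> 9 lines: yzu jesnf rlbrv mtj wzh tund ejz dyfud jpks
Final line count: 9

Answer: 9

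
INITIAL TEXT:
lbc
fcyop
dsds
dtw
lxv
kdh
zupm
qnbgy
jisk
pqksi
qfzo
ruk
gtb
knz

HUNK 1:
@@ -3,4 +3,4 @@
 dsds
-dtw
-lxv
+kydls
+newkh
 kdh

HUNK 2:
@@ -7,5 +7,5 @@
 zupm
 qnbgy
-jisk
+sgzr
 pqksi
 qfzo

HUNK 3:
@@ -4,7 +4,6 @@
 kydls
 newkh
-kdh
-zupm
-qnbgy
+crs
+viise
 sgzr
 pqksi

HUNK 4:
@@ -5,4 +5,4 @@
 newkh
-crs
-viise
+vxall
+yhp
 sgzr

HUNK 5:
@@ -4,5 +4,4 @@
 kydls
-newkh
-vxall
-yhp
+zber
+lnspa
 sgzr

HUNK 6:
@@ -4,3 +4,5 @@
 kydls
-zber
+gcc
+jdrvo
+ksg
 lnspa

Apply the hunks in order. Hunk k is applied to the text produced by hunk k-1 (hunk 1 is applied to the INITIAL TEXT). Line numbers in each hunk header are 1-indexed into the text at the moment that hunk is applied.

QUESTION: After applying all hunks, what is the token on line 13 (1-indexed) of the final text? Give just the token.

Answer: gtb

Derivation:
Hunk 1: at line 3 remove [dtw,lxv] add [kydls,newkh] -> 14 lines: lbc fcyop dsds kydls newkh kdh zupm qnbgy jisk pqksi qfzo ruk gtb knz
Hunk 2: at line 7 remove [jisk] add [sgzr] -> 14 lines: lbc fcyop dsds kydls newkh kdh zupm qnbgy sgzr pqksi qfzo ruk gtb knz
Hunk 3: at line 4 remove [kdh,zupm,qnbgy] add [crs,viise] -> 13 lines: lbc fcyop dsds kydls newkh crs viise sgzr pqksi qfzo ruk gtb knz
Hunk 4: at line 5 remove [crs,viise] add [vxall,yhp] -> 13 lines: lbc fcyop dsds kydls newkh vxall yhp sgzr pqksi qfzo ruk gtb knz
Hunk 5: at line 4 remove [newkh,vxall,yhp] add [zber,lnspa] -> 12 lines: lbc fcyop dsds kydls zber lnspa sgzr pqksi qfzo ruk gtb knz
Hunk 6: at line 4 remove [zber] add [gcc,jdrvo,ksg] -> 14 lines: lbc fcyop dsds kydls gcc jdrvo ksg lnspa sgzr pqksi qfzo ruk gtb knz
Final line 13: gtb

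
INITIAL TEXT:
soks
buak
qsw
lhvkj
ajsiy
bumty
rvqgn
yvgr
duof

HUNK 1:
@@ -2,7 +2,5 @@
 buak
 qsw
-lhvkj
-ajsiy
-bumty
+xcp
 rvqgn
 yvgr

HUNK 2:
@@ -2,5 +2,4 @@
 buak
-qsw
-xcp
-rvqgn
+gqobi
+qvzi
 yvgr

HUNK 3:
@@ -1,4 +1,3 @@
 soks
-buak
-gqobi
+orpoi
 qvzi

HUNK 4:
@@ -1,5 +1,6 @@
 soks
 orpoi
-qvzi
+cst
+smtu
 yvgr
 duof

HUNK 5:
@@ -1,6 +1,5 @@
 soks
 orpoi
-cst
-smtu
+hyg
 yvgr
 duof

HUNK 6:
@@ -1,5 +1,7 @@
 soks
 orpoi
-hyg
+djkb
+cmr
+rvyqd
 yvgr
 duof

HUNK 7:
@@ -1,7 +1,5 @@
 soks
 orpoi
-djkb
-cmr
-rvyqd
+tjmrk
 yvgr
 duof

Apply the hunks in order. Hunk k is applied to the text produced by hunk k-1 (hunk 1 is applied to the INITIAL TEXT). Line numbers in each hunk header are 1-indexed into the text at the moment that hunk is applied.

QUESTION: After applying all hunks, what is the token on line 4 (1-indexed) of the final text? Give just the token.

Hunk 1: at line 2 remove [lhvkj,ajsiy,bumty] add [xcp] -> 7 lines: soks buak qsw xcp rvqgn yvgr duof
Hunk 2: at line 2 remove [qsw,xcp,rvqgn] add [gqobi,qvzi] -> 6 lines: soks buak gqobi qvzi yvgr duof
Hunk 3: at line 1 remove [buak,gqobi] add [orpoi] -> 5 lines: soks orpoi qvzi yvgr duof
Hunk 4: at line 1 remove [qvzi] add [cst,smtu] -> 6 lines: soks orpoi cst smtu yvgr duof
Hunk 5: at line 1 remove [cst,smtu] add [hyg] -> 5 lines: soks orpoi hyg yvgr duof
Hunk 6: at line 1 remove [hyg] add [djkb,cmr,rvyqd] -> 7 lines: soks orpoi djkb cmr rvyqd yvgr duof
Hunk 7: at line 1 remove [djkb,cmr,rvyqd] add [tjmrk] -> 5 lines: soks orpoi tjmrk yvgr duof
Final line 4: yvgr

Answer: yvgr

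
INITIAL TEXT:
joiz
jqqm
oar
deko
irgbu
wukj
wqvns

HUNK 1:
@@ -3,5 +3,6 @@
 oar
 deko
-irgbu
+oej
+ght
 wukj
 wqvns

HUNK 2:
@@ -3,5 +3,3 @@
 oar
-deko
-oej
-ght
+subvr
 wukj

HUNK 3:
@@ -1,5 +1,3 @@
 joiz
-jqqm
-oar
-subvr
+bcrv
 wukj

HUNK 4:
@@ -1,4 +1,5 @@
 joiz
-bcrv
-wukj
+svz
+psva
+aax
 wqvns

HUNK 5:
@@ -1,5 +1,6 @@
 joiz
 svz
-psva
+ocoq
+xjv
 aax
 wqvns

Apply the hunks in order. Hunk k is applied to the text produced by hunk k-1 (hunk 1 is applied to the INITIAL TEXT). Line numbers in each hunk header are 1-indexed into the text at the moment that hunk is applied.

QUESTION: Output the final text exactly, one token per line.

Answer: joiz
svz
ocoq
xjv
aax
wqvns

Derivation:
Hunk 1: at line 3 remove [irgbu] add [oej,ght] -> 8 lines: joiz jqqm oar deko oej ght wukj wqvns
Hunk 2: at line 3 remove [deko,oej,ght] add [subvr] -> 6 lines: joiz jqqm oar subvr wukj wqvns
Hunk 3: at line 1 remove [jqqm,oar,subvr] add [bcrv] -> 4 lines: joiz bcrv wukj wqvns
Hunk 4: at line 1 remove [bcrv,wukj] add [svz,psva,aax] -> 5 lines: joiz svz psva aax wqvns
Hunk 5: at line 1 remove [psva] add [ocoq,xjv] -> 6 lines: joiz svz ocoq xjv aax wqvns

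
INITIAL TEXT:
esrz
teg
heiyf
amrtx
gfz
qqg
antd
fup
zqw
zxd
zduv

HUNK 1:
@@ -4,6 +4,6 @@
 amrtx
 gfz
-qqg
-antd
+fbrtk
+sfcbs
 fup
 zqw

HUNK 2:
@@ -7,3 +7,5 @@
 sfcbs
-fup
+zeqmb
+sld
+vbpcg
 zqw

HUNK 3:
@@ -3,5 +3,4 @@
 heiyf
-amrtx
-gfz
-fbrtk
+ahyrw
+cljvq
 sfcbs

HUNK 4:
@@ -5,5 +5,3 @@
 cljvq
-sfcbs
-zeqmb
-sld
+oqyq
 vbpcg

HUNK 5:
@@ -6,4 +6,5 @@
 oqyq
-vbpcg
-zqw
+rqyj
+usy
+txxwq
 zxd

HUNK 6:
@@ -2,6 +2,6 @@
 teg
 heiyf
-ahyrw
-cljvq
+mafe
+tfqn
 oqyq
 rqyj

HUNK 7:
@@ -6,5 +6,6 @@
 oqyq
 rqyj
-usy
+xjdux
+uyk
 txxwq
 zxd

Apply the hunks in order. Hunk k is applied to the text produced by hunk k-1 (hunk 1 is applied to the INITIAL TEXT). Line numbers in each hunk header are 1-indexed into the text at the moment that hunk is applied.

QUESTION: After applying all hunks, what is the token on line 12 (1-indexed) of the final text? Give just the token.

Answer: zduv

Derivation:
Hunk 1: at line 4 remove [qqg,antd] add [fbrtk,sfcbs] -> 11 lines: esrz teg heiyf amrtx gfz fbrtk sfcbs fup zqw zxd zduv
Hunk 2: at line 7 remove [fup] add [zeqmb,sld,vbpcg] -> 13 lines: esrz teg heiyf amrtx gfz fbrtk sfcbs zeqmb sld vbpcg zqw zxd zduv
Hunk 3: at line 3 remove [amrtx,gfz,fbrtk] add [ahyrw,cljvq] -> 12 lines: esrz teg heiyf ahyrw cljvq sfcbs zeqmb sld vbpcg zqw zxd zduv
Hunk 4: at line 5 remove [sfcbs,zeqmb,sld] add [oqyq] -> 10 lines: esrz teg heiyf ahyrw cljvq oqyq vbpcg zqw zxd zduv
Hunk 5: at line 6 remove [vbpcg,zqw] add [rqyj,usy,txxwq] -> 11 lines: esrz teg heiyf ahyrw cljvq oqyq rqyj usy txxwq zxd zduv
Hunk 6: at line 2 remove [ahyrw,cljvq] add [mafe,tfqn] -> 11 lines: esrz teg heiyf mafe tfqn oqyq rqyj usy txxwq zxd zduv
Hunk 7: at line 6 remove [usy] add [xjdux,uyk] -> 12 lines: esrz teg heiyf mafe tfqn oqyq rqyj xjdux uyk txxwq zxd zduv
Final line 12: zduv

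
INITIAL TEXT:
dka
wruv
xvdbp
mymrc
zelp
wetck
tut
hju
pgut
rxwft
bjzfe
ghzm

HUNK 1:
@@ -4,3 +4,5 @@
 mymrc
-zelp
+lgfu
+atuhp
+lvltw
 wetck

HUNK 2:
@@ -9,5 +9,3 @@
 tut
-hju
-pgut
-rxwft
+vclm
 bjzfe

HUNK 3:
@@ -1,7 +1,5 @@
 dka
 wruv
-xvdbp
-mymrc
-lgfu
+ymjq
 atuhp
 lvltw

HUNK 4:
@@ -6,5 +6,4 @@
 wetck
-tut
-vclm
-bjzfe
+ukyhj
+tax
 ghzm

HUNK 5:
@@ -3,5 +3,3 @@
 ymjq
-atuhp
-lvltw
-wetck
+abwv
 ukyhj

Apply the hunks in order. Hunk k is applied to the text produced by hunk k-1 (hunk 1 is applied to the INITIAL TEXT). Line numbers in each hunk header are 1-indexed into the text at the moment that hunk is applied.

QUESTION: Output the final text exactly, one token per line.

Hunk 1: at line 4 remove [zelp] add [lgfu,atuhp,lvltw] -> 14 lines: dka wruv xvdbp mymrc lgfu atuhp lvltw wetck tut hju pgut rxwft bjzfe ghzm
Hunk 2: at line 9 remove [hju,pgut,rxwft] add [vclm] -> 12 lines: dka wruv xvdbp mymrc lgfu atuhp lvltw wetck tut vclm bjzfe ghzm
Hunk 3: at line 1 remove [xvdbp,mymrc,lgfu] add [ymjq] -> 10 lines: dka wruv ymjq atuhp lvltw wetck tut vclm bjzfe ghzm
Hunk 4: at line 6 remove [tut,vclm,bjzfe] add [ukyhj,tax] -> 9 lines: dka wruv ymjq atuhp lvltw wetck ukyhj tax ghzm
Hunk 5: at line 3 remove [atuhp,lvltw,wetck] add [abwv] -> 7 lines: dka wruv ymjq abwv ukyhj tax ghzm

Answer: dka
wruv
ymjq
abwv
ukyhj
tax
ghzm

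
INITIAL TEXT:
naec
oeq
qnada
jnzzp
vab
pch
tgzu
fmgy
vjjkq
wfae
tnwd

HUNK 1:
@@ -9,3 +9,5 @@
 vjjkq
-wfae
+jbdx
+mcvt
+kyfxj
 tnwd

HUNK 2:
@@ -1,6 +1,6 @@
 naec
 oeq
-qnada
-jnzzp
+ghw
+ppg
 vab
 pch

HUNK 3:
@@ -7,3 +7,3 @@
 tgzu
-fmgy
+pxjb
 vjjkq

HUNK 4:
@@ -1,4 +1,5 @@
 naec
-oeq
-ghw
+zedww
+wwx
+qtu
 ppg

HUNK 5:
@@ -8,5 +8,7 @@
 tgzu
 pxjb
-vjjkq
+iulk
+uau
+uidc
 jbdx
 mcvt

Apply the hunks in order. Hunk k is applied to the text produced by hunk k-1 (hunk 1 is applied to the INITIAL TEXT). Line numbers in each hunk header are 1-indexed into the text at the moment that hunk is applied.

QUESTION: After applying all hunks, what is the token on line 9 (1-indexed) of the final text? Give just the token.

Answer: pxjb

Derivation:
Hunk 1: at line 9 remove [wfae] add [jbdx,mcvt,kyfxj] -> 13 lines: naec oeq qnada jnzzp vab pch tgzu fmgy vjjkq jbdx mcvt kyfxj tnwd
Hunk 2: at line 1 remove [qnada,jnzzp] add [ghw,ppg] -> 13 lines: naec oeq ghw ppg vab pch tgzu fmgy vjjkq jbdx mcvt kyfxj tnwd
Hunk 3: at line 7 remove [fmgy] add [pxjb] -> 13 lines: naec oeq ghw ppg vab pch tgzu pxjb vjjkq jbdx mcvt kyfxj tnwd
Hunk 4: at line 1 remove [oeq,ghw] add [zedww,wwx,qtu] -> 14 lines: naec zedww wwx qtu ppg vab pch tgzu pxjb vjjkq jbdx mcvt kyfxj tnwd
Hunk 5: at line 8 remove [vjjkq] add [iulk,uau,uidc] -> 16 lines: naec zedww wwx qtu ppg vab pch tgzu pxjb iulk uau uidc jbdx mcvt kyfxj tnwd
Final line 9: pxjb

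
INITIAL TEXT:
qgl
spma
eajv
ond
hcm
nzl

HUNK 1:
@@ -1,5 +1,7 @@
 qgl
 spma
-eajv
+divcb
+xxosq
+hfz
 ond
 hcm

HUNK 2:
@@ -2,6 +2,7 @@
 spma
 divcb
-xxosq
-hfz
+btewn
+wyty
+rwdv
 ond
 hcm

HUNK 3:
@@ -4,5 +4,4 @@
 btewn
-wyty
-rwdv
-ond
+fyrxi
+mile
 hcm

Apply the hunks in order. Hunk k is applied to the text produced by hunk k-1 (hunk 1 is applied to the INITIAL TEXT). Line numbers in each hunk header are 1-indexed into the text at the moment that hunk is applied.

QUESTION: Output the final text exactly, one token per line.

Answer: qgl
spma
divcb
btewn
fyrxi
mile
hcm
nzl

Derivation:
Hunk 1: at line 1 remove [eajv] add [divcb,xxosq,hfz] -> 8 lines: qgl spma divcb xxosq hfz ond hcm nzl
Hunk 2: at line 2 remove [xxosq,hfz] add [btewn,wyty,rwdv] -> 9 lines: qgl spma divcb btewn wyty rwdv ond hcm nzl
Hunk 3: at line 4 remove [wyty,rwdv,ond] add [fyrxi,mile] -> 8 lines: qgl spma divcb btewn fyrxi mile hcm nzl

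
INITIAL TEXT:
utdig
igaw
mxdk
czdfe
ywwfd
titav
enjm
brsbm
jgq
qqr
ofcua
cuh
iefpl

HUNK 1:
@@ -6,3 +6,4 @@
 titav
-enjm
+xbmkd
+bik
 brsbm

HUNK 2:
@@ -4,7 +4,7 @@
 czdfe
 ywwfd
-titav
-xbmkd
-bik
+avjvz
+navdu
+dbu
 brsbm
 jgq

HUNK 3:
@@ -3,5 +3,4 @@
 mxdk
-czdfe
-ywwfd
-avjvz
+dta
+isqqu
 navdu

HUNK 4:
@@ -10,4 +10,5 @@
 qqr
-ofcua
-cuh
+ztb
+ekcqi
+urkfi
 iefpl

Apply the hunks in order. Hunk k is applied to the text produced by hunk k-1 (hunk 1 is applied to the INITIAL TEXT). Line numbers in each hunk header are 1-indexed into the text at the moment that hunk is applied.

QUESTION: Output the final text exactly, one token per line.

Hunk 1: at line 6 remove [enjm] add [xbmkd,bik] -> 14 lines: utdig igaw mxdk czdfe ywwfd titav xbmkd bik brsbm jgq qqr ofcua cuh iefpl
Hunk 2: at line 4 remove [titav,xbmkd,bik] add [avjvz,navdu,dbu] -> 14 lines: utdig igaw mxdk czdfe ywwfd avjvz navdu dbu brsbm jgq qqr ofcua cuh iefpl
Hunk 3: at line 3 remove [czdfe,ywwfd,avjvz] add [dta,isqqu] -> 13 lines: utdig igaw mxdk dta isqqu navdu dbu brsbm jgq qqr ofcua cuh iefpl
Hunk 4: at line 10 remove [ofcua,cuh] add [ztb,ekcqi,urkfi] -> 14 lines: utdig igaw mxdk dta isqqu navdu dbu brsbm jgq qqr ztb ekcqi urkfi iefpl

Answer: utdig
igaw
mxdk
dta
isqqu
navdu
dbu
brsbm
jgq
qqr
ztb
ekcqi
urkfi
iefpl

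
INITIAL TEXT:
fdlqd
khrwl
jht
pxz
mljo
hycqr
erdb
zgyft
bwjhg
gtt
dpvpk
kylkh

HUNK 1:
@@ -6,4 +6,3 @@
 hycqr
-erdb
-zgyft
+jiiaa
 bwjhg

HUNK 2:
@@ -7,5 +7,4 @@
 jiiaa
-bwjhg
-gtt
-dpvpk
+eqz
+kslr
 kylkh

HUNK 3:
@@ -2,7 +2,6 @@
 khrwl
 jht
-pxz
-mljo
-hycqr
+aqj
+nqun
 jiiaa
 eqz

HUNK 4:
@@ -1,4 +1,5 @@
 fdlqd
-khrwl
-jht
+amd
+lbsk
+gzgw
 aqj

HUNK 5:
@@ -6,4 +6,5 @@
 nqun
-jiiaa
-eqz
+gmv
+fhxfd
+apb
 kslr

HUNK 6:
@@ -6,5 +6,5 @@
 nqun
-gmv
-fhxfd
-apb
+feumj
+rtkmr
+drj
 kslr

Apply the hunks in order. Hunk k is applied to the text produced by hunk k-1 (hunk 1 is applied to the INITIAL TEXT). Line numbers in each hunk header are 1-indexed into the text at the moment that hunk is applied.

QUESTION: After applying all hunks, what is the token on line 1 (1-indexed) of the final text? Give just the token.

Answer: fdlqd

Derivation:
Hunk 1: at line 6 remove [erdb,zgyft] add [jiiaa] -> 11 lines: fdlqd khrwl jht pxz mljo hycqr jiiaa bwjhg gtt dpvpk kylkh
Hunk 2: at line 7 remove [bwjhg,gtt,dpvpk] add [eqz,kslr] -> 10 lines: fdlqd khrwl jht pxz mljo hycqr jiiaa eqz kslr kylkh
Hunk 3: at line 2 remove [pxz,mljo,hycqr] add [aqj,nqun] -> 9 lines: fdlqd khrwl jht aqj nqun jiiaa eqz kslr kylkh
Hunk 4: at line 1 remove [khrwl,jht] add [amd,lbsk,gzgw] -> 10 lines: fdlqd amd lbsk gzgw aqj nqun jiiaa eqz kslr kylkh
Hunk 5: at line 6 remove [jiiaa,eqz] add [gmv,fhxfd,apb] -> 11 lines: fdlqd amd lbsk gzgw aqj nqun gmv fhxfd apb kslr kylkh
Hunk 6: at line 6 remove [gmv,fhxfd,apb] add [feumj,rtkmr,drj] -> 11 lines: fdlqd amd lbsk gzgw aqj nqun feumj rtkmr drj kslr kylkh
Final line 1: fdlqd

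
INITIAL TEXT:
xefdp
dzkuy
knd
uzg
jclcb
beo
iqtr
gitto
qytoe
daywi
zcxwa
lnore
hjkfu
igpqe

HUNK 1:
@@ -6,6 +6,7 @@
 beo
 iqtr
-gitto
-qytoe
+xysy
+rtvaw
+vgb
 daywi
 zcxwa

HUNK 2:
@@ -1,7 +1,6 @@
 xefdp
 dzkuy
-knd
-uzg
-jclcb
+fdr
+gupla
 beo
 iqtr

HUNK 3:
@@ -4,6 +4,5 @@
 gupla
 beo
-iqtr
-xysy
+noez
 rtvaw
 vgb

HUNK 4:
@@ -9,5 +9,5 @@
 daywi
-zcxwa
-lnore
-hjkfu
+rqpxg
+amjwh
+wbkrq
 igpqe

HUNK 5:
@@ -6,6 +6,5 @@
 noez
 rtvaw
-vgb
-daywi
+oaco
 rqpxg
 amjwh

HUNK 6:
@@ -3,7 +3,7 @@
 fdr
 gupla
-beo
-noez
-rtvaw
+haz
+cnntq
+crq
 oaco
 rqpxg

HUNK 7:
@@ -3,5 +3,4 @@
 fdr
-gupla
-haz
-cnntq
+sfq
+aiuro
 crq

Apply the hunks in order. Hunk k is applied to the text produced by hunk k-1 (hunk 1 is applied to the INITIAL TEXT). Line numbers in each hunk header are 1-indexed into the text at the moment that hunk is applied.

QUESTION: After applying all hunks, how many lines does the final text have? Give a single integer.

Answer: 11

Derivation:
Hunk 1: at line 6 remove [gitto,qytoe] add [xysy,rtvaw,vgb] -> 15 lines: xefdp dzkuy knd uzg jclcb beo iqtr xysy rtvaw vgb daywi zcxwa lnore hjkfu igpqe
Hunk 2: at line 1 remove [knd,uzg,jclcb] add [fdr,gupla] -> 14 lines: xefdp dzkuy fdr gupla beo iqtr xysy rtvaw vgb daywi zcxwa lnore hjkfu igpqe
Hunk 3: at line 4 remove [iqtr,xysy] add [noez] -> 13 lines: xefdp dzkuy fdr gupla beo noez rtvaw vgb daywi zcxwa lnore hjkfu igpqe
Hunk 4: at line 9 remove [zcxwa,lnore,hjkfu] add [rqpxg,amjwh,wbkrq] -> 13 lines: xefdp dzkuy fdr gupla beo noez rtvaw vgb daywi rqpxg amjwh wbkrq igpqe
Hunk 5: at line 6 remove [vgb,daywi] add [oaco] -> 12 lines: xefdp dzkuy fdr gupla beo noez rtvaw oaco rqpxg amjwh wbkrq igpqe
Hunk 6: at line 3 remove [beo,noez,rtvaw] add [haz,cnntq,crq] -> 12 lines: xefdp dzkuy fdr gupla haz cnntq crq oaco rqpxg amjwh wbkrq igpqe
Hunk 7: at line 3 remove [gupla,haz,cnntq] add [sfq,aiuro] -> 11 lines: xefdp dzkuy fdr sfq aiuro crq oaco rqpxg amjwh wbkrq igpqe
Final line count: 11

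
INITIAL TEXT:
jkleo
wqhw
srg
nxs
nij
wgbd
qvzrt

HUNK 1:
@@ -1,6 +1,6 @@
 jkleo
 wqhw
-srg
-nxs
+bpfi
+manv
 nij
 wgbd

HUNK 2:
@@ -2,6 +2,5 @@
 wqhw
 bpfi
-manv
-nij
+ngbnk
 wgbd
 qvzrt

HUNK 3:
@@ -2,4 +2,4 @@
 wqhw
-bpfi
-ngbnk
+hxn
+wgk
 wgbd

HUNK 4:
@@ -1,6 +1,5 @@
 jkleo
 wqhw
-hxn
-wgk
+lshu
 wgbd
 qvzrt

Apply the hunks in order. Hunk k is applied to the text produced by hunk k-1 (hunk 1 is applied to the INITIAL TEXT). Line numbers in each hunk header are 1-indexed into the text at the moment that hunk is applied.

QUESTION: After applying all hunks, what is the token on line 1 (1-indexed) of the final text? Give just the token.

Hunk 1: at line 1 remove [srg,nxs] add [bpfi,manv] -> 7 lines: jkleo wqhw bpfi manv nij wgbd qvzrt
Hunk 2: at line 2 remove [manv,nij] add [ngbnk] -> 6 lines: jkleo wqhw bpfi ngbnk wgbd qvzrt
Hunk 3: at line 2 remove [bpfi,ngbnk] add [hxn,wgk] -> 6 lines: jkleo wqhw hxn wgk wgbd qvzrt
Hunk 4: at line 1 remove [hxn,wgk] add [lshu] -> 5 lines: jkleo wqhw lshu wgbd qvzrt
Final line 1: jkleo

Answer: jkleo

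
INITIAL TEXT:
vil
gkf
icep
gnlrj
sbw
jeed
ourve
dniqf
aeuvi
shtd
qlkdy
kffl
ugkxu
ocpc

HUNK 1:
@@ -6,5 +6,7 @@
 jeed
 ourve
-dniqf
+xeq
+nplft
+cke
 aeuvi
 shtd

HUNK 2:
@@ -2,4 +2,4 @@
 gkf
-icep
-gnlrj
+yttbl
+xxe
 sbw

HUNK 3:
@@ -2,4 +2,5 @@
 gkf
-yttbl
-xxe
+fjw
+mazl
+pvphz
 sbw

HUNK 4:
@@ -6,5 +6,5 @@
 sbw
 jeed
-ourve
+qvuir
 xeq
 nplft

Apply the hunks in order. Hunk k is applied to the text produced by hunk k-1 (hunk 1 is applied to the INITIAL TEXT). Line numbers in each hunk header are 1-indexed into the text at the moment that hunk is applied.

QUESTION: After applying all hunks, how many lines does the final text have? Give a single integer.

Answer: 17

Derivation:
Hunk 1: at line 6 remove [dniqf] add [xeq,nplft,cke] -> 16 lines: vil gkf icep gnlrj sbw jeed ourve xeq nplft cke aeuvi shtd qlkdy kffl ugkxu ocpc
Hunk 2: at line 2 remove [icep,gnlrj] add [yttbl,xxe] -> 16 lines: vil gkf yttbl xxe sbw jeed ourve xeq nplft cke aeuvi shtd qlkdy kffl ugkxu ocpc
Hunk 3: at line 2 remove [yttbl,xxe] add [fjw,mazl,pvphz] -> 17 lines: vil gkf fjw mazl pvphz sbw jeed ourve xeq nplft cke aeuvi shtd qlkdy kffl ugkxu ocpc
Hunk 4: at line 6 remove [ourve] add [qvuir] -> 17 lines: vil gkf fjw mazl pvphz sbw jeed qvuir xeq nplft cke aeuvi shtd qlkdy kffl ugkxu ocpc
Final line count: 17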